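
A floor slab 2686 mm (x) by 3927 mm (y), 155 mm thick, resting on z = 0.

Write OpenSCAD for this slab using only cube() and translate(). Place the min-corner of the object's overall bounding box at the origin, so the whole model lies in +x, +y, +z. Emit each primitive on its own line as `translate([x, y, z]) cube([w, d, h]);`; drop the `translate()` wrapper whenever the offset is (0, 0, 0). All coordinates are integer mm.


cube([2686, 3927, 155]);


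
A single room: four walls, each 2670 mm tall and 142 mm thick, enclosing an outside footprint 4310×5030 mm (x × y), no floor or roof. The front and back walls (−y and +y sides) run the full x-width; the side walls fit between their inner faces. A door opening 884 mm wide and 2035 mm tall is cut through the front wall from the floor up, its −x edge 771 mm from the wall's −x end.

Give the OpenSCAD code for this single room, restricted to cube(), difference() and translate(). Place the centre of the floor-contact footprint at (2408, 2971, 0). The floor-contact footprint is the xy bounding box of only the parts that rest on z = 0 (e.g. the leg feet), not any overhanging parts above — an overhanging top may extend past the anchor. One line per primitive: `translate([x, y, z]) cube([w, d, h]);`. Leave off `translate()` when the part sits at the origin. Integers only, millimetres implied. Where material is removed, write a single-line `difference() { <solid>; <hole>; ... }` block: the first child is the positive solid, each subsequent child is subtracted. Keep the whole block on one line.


difference() { translate([253, 456, 0]) cube([4310, 142, 2670]); translate([1024, 456, 0]) cube([884, 142, 2035]); }
translate([253, 5344, 0]) cube([4310, 142, 2670]);
translate([253, 598, 0]) cube([142, 4746, 2670]);
translate([4421, 598, 0]) cube([142, 4746, 2670]);


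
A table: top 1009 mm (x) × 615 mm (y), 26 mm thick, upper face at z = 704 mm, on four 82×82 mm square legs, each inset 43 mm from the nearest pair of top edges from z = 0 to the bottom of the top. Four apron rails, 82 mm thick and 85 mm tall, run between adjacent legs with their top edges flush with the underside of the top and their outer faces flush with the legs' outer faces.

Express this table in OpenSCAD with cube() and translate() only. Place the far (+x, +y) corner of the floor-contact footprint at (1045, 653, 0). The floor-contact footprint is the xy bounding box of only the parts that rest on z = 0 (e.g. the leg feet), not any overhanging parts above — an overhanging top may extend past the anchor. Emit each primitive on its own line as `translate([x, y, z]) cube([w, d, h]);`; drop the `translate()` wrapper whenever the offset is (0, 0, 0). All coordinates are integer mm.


translate([79, 81, 678]) cube([1009, 615, 26]);
translate([122, 124, 0]) cube([82, 82, 678]);
translate([963, 124, 0]) cube([82, 82, 678]);
translate([122, 571, 0]) cube([82, 82, 678]);
translate([963, 571, 0]) cube([82, 82, 678]);
translate([204, 124, 593]) cube([759, 82, 85]);
translate([204, 571, 593]) cube([759, 82, 85]);
translate([122, 206, 593]) cube([82, 365, 85]);
translate([963, 206, 593]) cube([82, 365, 85]);


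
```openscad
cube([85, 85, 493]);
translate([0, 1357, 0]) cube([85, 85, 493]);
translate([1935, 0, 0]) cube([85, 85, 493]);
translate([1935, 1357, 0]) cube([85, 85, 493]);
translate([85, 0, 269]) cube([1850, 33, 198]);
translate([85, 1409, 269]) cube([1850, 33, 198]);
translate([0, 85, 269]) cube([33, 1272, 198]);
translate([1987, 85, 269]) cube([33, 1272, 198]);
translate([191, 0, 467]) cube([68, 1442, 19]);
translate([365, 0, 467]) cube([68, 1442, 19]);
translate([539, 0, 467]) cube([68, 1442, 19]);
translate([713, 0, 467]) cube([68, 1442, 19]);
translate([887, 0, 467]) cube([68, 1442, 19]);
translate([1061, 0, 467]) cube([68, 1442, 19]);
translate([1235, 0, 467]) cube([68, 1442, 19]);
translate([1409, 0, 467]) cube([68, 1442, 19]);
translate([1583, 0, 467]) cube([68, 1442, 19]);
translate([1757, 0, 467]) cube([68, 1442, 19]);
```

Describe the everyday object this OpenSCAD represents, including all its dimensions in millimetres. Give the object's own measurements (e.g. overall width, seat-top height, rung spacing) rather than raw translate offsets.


A bed frame 2020 mm long (x) by 1442 mm wide (y). Four 85×85 mm corner posts, 493 mm tall, at the corners of the footprint. Four rails of 33 mm thickness and 198 mm height run between adjacent posts with their undersides at z = 269 mm, their outer faces flush with the outside of the frame (the two x-running rails run between the posts' inner faces; the two y-running rails run between the posts' inner faces). 10 slats, each 68 mm wide (x) and 19 mm thick, lie across the top of the two x-running rails, running the full 1442 mm width of the frame in y; along x they sit between the end posts with a 106 mm gap after the −x posts and between neighbouring slats, leaving 110 mm before the +x posts.


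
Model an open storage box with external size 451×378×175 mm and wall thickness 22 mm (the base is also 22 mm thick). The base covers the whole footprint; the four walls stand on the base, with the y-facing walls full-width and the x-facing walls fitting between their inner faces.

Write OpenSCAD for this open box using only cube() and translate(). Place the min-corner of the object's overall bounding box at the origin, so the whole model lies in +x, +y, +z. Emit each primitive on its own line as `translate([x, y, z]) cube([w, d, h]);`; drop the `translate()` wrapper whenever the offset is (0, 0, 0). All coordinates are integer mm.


cube([451, 378, 22]);
translate([0, 0, 22]) cube([451, 22, 153]);
translate([0, 356, 22]) cube([451, 22, 153]);
translate([0, 22, 22]) cube([22, 334, 153]);
translate([429, 22, 22]) cube([22, 334, 153]);


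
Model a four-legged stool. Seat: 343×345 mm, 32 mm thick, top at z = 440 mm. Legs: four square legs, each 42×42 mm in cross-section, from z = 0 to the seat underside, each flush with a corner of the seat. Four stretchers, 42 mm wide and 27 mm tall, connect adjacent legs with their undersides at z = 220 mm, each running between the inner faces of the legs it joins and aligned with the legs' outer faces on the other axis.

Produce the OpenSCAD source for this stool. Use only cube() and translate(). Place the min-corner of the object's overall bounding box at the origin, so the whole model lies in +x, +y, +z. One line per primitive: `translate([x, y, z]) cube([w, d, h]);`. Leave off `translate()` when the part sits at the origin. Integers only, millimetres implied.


translate([0, 0, 408]) cube([343, 345, 32]);
cube([42, 42, 408]);
translate([301, 0, 0]) cube([42, 42, 408]);
translate([0, 303, 0]) cube([42, 42, 408]);
translate([301, 303, 0]) cube([42, 42, 408]);
translate([42, 0, 220]) cube([259, 42, 27]);
translate([42, 303, 220]) cube([259, 42, 27]);
translate([0, 42, 220]) cube([42, 261, 27]);
translate([301, 42, 220]) cube([42, 261, 27]);


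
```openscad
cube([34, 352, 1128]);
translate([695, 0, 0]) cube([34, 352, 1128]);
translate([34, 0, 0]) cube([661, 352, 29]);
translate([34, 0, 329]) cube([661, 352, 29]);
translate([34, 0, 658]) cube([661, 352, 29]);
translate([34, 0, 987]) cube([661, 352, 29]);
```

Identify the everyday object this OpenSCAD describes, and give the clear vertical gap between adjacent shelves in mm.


A bookshelf. The clear shelf gap is 300 mm.

Two tall side panels with 4 horizontal boards between them — a bookshelf. The first two shelf undersides are at z = 0 and z = 329; with shelf thickness 29, the clear gap is 329 − 0 − 29 = 300 mm.


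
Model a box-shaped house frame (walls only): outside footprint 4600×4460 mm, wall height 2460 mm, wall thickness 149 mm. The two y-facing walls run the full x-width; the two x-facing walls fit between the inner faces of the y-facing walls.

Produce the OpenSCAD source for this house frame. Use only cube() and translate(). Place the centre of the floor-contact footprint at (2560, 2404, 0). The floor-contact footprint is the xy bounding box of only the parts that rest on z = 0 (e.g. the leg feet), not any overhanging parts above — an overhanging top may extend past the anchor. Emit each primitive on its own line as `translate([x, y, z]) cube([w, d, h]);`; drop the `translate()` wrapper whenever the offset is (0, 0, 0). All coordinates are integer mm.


translate([260, 174, 0]) cube([4600, 149, 2460]);
translate([260, 4485, 0]) cube([4600, 149, 2460]);
translate([260, 323, 0]) cube([149, 4162, 2460]);
translate([4711, 323, 0]) cube([149, 4162, 2460]);


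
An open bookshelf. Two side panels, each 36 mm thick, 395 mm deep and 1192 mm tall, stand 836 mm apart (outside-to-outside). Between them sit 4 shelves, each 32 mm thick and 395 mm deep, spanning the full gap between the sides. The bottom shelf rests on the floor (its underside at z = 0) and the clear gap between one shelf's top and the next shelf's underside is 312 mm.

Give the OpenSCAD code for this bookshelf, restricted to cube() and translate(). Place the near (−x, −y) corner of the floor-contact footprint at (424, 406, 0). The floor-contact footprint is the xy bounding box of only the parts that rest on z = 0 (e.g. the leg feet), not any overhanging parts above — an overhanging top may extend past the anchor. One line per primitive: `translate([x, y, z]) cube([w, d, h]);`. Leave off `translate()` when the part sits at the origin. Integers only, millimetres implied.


translate([424, 406, 0]) cube([36, 395, 1192]);
translate([1224, 406, 0]) cube([36, 395, 1192]);
translate([460, 406, 0]) cube([764, 395, 32]);
translate([460, 406, 344]) cube([764, 395, 32]);
translate([460, 406, 688]) cube([764, 395, 32]);
translate([460, 406, 1032]) cube([764, 395, 32]);


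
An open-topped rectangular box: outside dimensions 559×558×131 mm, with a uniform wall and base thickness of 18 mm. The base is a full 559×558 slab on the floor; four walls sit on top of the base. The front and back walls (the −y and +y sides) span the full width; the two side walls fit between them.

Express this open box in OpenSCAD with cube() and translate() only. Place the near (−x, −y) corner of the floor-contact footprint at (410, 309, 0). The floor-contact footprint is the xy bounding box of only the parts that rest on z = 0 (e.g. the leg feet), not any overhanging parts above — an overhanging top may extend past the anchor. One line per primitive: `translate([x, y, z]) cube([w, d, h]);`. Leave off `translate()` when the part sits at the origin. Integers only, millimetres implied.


translate([410, 309, 0]) cube([559, 558, 18]);
translate([410, 309, 18]) cube([559, 18, 113]);
translate([410, 849, 18]) cube([559, 18, 113]);
translate([410, 327, 18]) cube([18, 522, 113]);
translate([951, 327, 18]) cube([18, 522, 113]);


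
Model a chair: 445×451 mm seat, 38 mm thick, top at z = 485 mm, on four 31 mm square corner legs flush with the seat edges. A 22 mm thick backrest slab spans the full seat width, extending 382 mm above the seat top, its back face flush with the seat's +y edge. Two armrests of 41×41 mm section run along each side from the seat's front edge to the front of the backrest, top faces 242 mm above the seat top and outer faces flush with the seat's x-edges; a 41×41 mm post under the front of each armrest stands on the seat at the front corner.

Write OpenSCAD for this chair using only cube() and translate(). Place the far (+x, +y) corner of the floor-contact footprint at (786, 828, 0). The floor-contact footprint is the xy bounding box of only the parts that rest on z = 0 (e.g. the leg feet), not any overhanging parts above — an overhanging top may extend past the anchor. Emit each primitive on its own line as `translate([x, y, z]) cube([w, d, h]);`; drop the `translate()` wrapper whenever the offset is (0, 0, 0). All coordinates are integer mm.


translate([341, 377, 447]) cube([445, 451, 38]);
translate([341, 377, 0]) cube([31, 31, 447]);
translate([755, 377, 0]) cube([31, 31, 447]);
translate([341, 797, 0]) cube([31, 31, 447]);
translate([755, 797, 0]) cube([31, 31, 447]);
translate([341, 806, 485]) cube([445, 22, 382]);
translate([341, 377, 686]) cube([41, 429, 41]);
translate([745, 377, 686]) cube([41, 429, 41]);
translate([341, 377, 485]) cube([41, 41, 201]);
translate([745, 377, 485]) cube([41, 41, 201]);


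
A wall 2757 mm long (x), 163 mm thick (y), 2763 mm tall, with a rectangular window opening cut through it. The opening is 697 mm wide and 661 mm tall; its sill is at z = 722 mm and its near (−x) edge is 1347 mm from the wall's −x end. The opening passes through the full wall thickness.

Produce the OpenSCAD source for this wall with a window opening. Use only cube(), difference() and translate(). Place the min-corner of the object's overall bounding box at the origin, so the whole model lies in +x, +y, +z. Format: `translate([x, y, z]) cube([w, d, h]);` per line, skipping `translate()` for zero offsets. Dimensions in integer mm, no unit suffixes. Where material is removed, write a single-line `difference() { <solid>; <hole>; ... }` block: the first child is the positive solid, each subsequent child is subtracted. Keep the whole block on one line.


difference() { cube([2757, 163, 2763]); translate([1347, 0, 722]) cube([697, 163, 661]); }


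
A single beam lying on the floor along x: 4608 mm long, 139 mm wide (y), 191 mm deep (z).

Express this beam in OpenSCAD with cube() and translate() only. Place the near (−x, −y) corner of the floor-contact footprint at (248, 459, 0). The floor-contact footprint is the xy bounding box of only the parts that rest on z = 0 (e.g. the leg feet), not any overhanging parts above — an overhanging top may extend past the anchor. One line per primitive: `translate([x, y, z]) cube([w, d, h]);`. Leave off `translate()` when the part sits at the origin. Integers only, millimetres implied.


translate([248, 459, 0]) cube([4608, 139, 191]);


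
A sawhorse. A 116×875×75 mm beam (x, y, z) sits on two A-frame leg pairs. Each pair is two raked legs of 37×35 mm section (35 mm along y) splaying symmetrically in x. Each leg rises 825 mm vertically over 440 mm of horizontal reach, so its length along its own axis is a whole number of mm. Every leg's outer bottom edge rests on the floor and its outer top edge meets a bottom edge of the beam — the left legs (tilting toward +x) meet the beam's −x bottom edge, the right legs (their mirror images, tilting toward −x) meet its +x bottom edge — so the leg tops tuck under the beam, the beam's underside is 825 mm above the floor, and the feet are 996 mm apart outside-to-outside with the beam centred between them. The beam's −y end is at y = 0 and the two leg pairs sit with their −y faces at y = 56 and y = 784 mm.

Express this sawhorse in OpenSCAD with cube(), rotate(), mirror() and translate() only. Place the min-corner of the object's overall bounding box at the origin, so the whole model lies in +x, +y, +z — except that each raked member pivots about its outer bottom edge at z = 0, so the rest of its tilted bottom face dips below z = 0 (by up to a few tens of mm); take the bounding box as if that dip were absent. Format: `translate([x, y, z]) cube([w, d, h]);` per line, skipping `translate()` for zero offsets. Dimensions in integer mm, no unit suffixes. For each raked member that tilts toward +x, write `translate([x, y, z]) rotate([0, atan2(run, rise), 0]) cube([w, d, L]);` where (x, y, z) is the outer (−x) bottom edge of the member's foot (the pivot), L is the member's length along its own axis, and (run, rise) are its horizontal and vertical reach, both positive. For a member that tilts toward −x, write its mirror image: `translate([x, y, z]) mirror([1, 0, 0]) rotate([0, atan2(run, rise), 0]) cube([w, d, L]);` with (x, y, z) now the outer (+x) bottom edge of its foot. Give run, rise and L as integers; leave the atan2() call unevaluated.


translate([440, 0, 825]) cube([116, 875, 75]);
translate([0, 56, 0]) rotate([0, atan2(440, 825), 0]) cube([37, 35, 935]);
translate([996, 56, 0]) mirror([1, 0, 0]) rotate([0, atan2(440, 825), 0]) cube([37, 35, 935]);
translate([0, 784, 0]) rotate([0, atan2(440, 825), 0]) cube([37, 35, 935]);
translate([996, 784, 0]) mirror([1, 0, 0]) rotate([0, atan2(440, 825), 0]) cube([37, 35, 935]);


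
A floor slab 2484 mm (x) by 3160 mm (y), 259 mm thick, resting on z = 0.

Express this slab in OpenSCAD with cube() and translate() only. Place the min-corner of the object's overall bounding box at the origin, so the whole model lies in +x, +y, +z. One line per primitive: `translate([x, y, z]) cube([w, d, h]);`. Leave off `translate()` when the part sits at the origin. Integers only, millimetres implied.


cube([2484, 3160, 259]);


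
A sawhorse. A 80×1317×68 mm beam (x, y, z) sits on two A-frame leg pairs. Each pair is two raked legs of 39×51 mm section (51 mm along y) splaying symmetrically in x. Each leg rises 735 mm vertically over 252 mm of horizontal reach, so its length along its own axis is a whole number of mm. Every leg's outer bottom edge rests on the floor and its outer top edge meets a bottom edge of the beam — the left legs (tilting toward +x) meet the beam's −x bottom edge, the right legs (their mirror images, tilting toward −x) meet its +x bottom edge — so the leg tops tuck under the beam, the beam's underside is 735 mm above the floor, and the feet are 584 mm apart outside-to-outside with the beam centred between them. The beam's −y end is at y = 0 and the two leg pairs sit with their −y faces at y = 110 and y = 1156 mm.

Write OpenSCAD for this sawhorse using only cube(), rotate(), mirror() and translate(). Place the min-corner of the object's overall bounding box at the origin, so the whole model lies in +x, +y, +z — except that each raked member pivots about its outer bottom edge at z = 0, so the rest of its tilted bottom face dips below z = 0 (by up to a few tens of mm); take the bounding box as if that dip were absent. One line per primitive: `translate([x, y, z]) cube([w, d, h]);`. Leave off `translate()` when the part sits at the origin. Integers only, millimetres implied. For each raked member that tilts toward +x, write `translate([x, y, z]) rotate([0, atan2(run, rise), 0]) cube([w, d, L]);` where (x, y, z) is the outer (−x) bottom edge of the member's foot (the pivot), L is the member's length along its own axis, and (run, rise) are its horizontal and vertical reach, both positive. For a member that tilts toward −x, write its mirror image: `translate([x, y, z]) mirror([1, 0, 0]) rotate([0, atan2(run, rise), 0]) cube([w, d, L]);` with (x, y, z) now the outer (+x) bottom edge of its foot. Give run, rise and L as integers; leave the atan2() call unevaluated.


translate([252, 0, 735]) cube([80, 1317, 68]);
translate([0, 110, 0]) rotate([0, atan2(252, 735), 0]) cube([39, 51, 777]);
translate([584, 110, 0]) mirror([1, 0, 0]) rotate([0, atan2(252, 735), 0]) cube([39, 51, 777]);
translate([0, 1156, 0]) rotate([0, atan2(252, 735), 0]) cube([39, 51, 777]);
translate([584, 1156, 0]) mirror([1, 0, 0]) rotate([0, atan2(252, 735), 0]) cube([39, 51, 777]);


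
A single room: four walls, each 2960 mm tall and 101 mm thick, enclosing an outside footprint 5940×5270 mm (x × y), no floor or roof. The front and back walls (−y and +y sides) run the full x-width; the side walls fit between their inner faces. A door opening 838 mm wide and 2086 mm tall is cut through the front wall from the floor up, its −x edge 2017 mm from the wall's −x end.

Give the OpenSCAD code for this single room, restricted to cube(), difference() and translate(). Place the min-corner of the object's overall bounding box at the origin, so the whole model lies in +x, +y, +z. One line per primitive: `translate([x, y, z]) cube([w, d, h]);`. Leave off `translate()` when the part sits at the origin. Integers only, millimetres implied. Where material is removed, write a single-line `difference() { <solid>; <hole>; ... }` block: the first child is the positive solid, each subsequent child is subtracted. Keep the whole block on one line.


difference() { cube([5940, 101, 2960]); translate([2017, 0, 0]) cube([838, 101, 2086]); }
translate([0, 5169, 0]) cube([5940, 101, 2960]);
translate([0, 101, 0]) cube([101, 5068, 2960]);
translate([5839, 101, 0]) cube([101, 5068, 2960]);


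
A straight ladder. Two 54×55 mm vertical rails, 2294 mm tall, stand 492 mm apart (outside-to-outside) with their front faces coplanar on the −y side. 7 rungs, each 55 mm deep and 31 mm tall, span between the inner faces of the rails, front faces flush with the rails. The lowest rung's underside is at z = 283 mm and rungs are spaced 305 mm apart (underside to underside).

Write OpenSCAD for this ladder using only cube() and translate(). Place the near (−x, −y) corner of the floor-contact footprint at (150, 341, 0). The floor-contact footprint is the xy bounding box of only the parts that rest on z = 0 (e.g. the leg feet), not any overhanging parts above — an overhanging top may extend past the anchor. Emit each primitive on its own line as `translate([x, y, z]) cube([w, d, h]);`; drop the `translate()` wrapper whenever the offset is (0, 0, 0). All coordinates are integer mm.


// rung span = 492 - 2*54 = 384
// rung[k] z = 283 + k*305
translate([150, 341, 0]) cube([54, 55, 2294]);
translate([588, 341, 0]) cube([54, 55, 2294]);
translate([204, 341, 283]) cube([384, 55, 31]);
translate([204, 341, 588]) cube([384, 55, 31]);
translate([204, 341, 893]) cube([384, 55, 31]);
translate([204, 341, 1198]) cube([384, 55, 31]);
translate([204, 341, 1503]) cube([384, 55, 31]);
translate([204, 341, 1808]) cube([384, 55, 31]);
translate([204, 341, 2113]) cube([384, 55, 31]);


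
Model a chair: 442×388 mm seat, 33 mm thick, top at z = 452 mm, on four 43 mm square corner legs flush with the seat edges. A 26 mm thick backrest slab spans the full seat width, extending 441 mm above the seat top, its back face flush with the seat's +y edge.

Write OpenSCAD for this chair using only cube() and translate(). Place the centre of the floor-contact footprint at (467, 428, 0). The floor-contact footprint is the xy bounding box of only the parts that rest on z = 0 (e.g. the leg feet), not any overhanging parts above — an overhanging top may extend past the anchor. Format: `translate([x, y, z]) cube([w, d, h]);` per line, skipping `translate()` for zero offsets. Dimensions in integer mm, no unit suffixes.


// leg_h = 452 - 33 = 419
translate([246, 234, 419]) cube([442, 388, 33]);
translate([246, 234, 0]) cube([43, 43, 419]);
translate([645, 234, 0]) cube([43, 43, 419]);
translate([246, 579, 0]) cube([43, 43, 419]);
translate([645, 579, 0]) cube([43, 43, 419]);
translate([246, 596, 452]) cube([442, 26, 441]);


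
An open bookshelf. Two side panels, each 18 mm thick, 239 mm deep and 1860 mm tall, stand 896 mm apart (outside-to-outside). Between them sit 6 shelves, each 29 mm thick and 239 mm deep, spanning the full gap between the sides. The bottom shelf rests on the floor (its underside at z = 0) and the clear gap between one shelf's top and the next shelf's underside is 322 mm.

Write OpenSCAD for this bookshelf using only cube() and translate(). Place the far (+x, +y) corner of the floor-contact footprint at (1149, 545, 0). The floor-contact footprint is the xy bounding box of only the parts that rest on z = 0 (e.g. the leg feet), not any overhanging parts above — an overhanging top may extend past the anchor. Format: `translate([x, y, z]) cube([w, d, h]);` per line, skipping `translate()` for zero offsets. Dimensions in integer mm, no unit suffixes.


translate([253, 306, 0]) cube([18, 239, 1860]);
translate([1131, 306, 0]) cube([18, 239, 1860]);
translate([271, 306, 0]) cube([860, 239, 29]);
translate([271, 306, 351]) cube([860, 239, 29]);
translate([271, 306, 702]) cube([860, 239, 29]);
translate([271, 306, 1053]) cube([860, 239, 29]);
translate([271, 306, 1404]) cube([860, 239, 29]);
translate([271, 306, 1755]) cube([860, 239, 29]);


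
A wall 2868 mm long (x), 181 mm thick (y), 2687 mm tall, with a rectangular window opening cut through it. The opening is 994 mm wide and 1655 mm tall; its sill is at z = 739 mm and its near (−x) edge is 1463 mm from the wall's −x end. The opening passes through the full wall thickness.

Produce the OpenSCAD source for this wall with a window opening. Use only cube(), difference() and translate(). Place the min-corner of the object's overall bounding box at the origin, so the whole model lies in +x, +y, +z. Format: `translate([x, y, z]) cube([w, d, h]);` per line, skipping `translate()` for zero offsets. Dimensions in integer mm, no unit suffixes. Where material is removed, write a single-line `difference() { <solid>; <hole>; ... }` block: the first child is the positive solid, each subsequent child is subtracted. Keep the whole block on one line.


difference() { cube([2868, 181, 2687]); translate([1463, 0, 739]) cube([994, 181, 1655]); }


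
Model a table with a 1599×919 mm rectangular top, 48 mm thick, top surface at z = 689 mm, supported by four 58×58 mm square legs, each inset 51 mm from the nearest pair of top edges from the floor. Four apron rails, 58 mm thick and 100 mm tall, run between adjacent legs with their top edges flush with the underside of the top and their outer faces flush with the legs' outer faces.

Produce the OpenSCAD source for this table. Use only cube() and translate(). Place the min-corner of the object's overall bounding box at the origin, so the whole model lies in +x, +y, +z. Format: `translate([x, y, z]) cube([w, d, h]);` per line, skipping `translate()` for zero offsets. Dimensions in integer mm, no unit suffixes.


// leg_h = 689 - 48 = 641
// apron z = 641 - 100 = 541
translate([0, 0, 641]) cube([1599, 919, 48]);
translate([51, 51, 0]) cube([58, 58, 641]);
translate([1490, 51, 0]) cube([58, 58, 641]);
translate([51, 810, 0]) cube([58, 58, 641]);
translate([1490, 810, 0]) cube([58, 58, 641]);
translate([109, 51, 541]) cube([1381, 58, 100]);
translate([109, 810, 541]) cube([1381, 58, 100]);
translate([51, 109, 541]) cube([58, 701, 100]);
translate([1490, 109, 541]) cube([58, 701, 100]);


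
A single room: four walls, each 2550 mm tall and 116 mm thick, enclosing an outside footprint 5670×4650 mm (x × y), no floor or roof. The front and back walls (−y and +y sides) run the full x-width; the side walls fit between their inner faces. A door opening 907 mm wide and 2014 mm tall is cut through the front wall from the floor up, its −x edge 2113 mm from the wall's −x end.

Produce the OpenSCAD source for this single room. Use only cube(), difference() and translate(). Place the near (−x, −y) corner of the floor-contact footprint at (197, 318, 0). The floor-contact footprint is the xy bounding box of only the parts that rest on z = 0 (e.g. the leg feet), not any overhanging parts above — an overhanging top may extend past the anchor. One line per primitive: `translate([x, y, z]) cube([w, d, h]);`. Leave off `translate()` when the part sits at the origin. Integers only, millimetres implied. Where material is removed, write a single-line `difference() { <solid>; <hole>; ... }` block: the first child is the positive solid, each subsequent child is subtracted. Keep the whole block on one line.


difference() { translate([197, 318, 0]) cube([5670, 116, 2550]); translate([2310, 318, 0]) cube([907, 116, 2014]); }
translate([197, 4852, 0]) cube([5670, 116, 2550]);
translate([197, 434, 0]) cube([116, 4418, 2550]);
translate([5751, 434, 0]) cube([116, 4418, 2550]);


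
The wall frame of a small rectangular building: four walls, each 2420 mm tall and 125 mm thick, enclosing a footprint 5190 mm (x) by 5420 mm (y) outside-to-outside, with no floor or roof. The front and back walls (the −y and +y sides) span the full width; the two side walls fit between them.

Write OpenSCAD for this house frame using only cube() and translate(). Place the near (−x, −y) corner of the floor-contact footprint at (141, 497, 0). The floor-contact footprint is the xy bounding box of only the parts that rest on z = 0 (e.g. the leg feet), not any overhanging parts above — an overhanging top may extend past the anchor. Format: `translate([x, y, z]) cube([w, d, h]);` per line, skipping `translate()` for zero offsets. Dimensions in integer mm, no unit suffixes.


translate([141, 497, 0]) cube([5190, 125, 2420]);
translate([141, 5792, 0]) cube([5190, 125, 2420]);
translate([141, 622, 0]) cube([125, 5170, 2420]);
translate([5206, 622, 0]) cube([125, 5170, 2420]);


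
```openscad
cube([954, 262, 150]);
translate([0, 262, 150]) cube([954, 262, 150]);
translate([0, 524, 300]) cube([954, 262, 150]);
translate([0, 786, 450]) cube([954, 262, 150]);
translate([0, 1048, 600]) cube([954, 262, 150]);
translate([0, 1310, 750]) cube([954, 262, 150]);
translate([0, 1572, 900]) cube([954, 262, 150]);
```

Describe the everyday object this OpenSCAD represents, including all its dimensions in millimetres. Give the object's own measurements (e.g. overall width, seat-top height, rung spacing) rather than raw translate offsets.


A straight staircase of 7 solid steps. Each step is 954 mm wide (x), 262 mm deep (y, the going) and 150 mm tall (the rise). The first step rests on the floor; each subsequent step sits one going further in +y and one rise higher in +z, directly behind and above the previous step with no overlap.


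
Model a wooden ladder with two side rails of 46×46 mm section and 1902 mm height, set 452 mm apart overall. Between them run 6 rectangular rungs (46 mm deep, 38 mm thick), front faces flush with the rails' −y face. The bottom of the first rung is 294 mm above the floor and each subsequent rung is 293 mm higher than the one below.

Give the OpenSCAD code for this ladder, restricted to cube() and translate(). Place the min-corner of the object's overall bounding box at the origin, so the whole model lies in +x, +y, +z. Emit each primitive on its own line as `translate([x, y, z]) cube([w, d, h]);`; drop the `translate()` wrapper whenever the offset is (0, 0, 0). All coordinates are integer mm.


cube([46, 46, 1902]);
translate([406, 0, 0]) cube([46, 46, 1902]);
translate([46, 0, 294]) cube([360, 46, 38]);
translate([46, 0, 587]) cube([360, 46, 38]);
translate([46, 0, 880]) cube([360, 46, 38]);
translate([46, 0, 1173]) cube([360, 46, 38]);
translate([46, 0, 1466]) cube([360, 46, 38]);
translate([46, 0, 1759]) cube([360, 46, 38]);


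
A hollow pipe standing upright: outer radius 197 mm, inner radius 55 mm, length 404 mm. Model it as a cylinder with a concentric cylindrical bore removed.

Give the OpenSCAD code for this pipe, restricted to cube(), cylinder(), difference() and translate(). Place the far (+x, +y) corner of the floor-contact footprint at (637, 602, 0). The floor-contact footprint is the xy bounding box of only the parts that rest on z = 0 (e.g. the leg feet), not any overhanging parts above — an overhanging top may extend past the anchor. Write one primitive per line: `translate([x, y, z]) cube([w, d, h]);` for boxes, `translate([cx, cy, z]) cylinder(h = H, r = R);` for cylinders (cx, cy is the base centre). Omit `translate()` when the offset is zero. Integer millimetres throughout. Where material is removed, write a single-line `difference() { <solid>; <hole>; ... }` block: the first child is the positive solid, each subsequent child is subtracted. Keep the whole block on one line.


difference() { translate([440, 405, 0]) cylinder(h = 404, r = 197); translate([440, 405, 0]) cylinder(h = 404, r = 55); }


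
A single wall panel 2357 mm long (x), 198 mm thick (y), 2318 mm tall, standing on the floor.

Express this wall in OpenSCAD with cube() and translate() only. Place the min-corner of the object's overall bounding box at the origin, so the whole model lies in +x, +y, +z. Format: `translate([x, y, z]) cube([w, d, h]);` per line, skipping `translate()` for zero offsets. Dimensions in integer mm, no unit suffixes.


cube([2357, 198, 2318]);


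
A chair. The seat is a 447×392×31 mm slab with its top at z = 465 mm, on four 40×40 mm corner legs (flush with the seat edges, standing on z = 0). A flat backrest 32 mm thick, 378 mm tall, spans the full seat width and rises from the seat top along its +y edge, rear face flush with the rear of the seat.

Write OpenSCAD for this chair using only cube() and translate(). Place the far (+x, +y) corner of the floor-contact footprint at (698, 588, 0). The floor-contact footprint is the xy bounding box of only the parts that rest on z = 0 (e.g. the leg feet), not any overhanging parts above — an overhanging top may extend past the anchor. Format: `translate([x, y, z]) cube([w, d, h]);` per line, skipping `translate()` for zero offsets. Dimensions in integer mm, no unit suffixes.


// leg_h = 465 - 31 = 434
translate([251, 196, 434]) cube([447, 392, 31]);
translate([251, 196, 0]) cube([40, 40, 434]);
translate([658, 196, 0]) cube([40, 40, 434]);
translate([251, 548, 0]) cube([40, 40, 434]);
translate([658, 548, 0]) cube([40, 40, 434]);
translate([251, 556, 465]) cube([447, 32, 378]);


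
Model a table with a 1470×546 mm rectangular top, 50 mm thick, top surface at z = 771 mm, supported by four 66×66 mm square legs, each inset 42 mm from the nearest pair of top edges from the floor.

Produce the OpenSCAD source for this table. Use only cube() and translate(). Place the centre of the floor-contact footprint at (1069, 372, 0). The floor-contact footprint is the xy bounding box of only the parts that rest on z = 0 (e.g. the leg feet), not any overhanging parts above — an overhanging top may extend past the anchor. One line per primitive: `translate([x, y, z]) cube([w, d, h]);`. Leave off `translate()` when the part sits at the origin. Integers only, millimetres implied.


// leg_h = 771 - 50 = 721
translate([334, 99, 721]) cube([1470, 546, 50]);
translate([376, 141, 0]) cube([66, 66, 721]);
translate([1696, 141, 0]) cube([66, 66, 721]);
translate([376, 537, 0]) cube([66, 66, 721]);
translate([1696, 537, 0]) cube([66, 66, 721]);


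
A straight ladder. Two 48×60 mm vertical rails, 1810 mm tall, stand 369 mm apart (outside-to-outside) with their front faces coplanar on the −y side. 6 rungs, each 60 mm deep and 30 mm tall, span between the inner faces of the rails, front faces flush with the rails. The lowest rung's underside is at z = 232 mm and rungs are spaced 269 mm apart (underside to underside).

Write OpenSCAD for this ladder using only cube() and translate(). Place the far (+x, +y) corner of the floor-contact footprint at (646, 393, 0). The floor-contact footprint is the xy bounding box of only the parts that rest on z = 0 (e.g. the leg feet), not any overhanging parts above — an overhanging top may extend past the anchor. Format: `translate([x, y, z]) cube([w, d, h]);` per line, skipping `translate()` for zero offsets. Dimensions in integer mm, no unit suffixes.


translate([277, 333, 0]) cube([48, 60, 1810]);
translate([598, 333, 0]) cube([48, 60, 1810]);
translate([325, 333, 232]) cube([273, 60, 30]);
translate([325, 333, 501]) cube([273, 60, 30]);
translate([325, 333, 770]) cube([273, 60, 30]);
translate([325, 333, 1039]) cube([273, 60, 30]);
translate([325, 333, 1308]) cube([273, 60, 30]);
translate([325, 333, 1577]) cube([273, 60, 30]);


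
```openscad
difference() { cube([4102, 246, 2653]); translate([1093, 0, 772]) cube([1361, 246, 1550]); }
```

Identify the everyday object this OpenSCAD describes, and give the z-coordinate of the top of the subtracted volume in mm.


A wall with a window opening. The window head height is 2322 mm.

A wall with a rectangular opening subtracted — a window. Sill at z = 772, opening 1550 mm tall, so the head is at 772 + 1550 = 2322 mm.


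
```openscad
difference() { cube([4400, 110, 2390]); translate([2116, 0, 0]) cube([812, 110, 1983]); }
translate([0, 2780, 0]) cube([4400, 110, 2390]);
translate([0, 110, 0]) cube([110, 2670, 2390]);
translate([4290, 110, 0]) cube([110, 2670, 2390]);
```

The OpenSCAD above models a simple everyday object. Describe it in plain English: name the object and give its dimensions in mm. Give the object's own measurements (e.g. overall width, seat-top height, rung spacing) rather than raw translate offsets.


A single room: four walls, each 2390 mm tall and 110 mm thick, enclosing an outside footprint 4400×2890 mm (x × y), no floor or roof. The front and back walls (−y and +y sides) run the full x-width; the side walls fit between their inner faces. A door opening 812 mm wide and 1983 mm tall is cut through the front wall from the floor up, its −x edge 2116 mm from the wall's −x end.


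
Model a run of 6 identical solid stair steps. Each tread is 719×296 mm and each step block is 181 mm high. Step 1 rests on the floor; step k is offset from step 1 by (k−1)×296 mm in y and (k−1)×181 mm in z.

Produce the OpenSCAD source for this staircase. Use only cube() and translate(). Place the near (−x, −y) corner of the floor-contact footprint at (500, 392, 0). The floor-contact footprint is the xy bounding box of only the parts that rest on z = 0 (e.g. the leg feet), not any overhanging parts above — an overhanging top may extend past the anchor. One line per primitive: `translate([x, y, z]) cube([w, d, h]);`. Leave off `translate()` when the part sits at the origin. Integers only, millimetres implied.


translate([500, 392, 0]) cube([719, 296, 181]);
translate([500, 688, 181]) cube([719, 296, 181]);
translate([500, 984, 362]) cube([719, 296, 181]);
translate([500, 1280, 543]) cube([719, 296, 181]);
translate([500, 1576, 724]) cube([719, 296, 181]);
translate([500, 1872, 905]) cube([719, 296, 181]);


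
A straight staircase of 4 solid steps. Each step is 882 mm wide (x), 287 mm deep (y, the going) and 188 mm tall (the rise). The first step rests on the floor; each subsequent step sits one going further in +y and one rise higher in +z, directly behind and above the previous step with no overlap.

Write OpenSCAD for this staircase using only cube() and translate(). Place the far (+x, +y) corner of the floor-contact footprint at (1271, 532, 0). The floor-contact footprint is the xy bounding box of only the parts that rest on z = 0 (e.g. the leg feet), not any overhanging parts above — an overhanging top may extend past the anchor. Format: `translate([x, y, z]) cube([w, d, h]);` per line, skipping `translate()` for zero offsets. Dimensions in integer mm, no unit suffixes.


translate([389, 245, 0]) cube([882, 287, 188]);
translate([389, 532, 188]) cube([882, 287, 188]);
translate([389, 819, 376]) cube([882, 287, 188]);
translate([389, 1106, 564]) cube([882, 287, 188]);


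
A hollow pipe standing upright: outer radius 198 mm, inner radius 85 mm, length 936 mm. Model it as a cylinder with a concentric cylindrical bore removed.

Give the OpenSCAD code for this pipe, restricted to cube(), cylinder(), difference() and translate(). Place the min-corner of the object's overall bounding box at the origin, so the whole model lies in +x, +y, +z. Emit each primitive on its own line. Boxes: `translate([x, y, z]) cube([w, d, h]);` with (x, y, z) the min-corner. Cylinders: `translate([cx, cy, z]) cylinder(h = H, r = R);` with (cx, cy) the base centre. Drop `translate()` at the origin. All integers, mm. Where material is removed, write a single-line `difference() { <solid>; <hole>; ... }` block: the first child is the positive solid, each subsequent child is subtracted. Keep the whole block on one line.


difference() { translate([198, 198, 0]) cylinder(h = 936, r = 198); translate([198, 198, 0]) cylinder(h = 936, r = 85); }


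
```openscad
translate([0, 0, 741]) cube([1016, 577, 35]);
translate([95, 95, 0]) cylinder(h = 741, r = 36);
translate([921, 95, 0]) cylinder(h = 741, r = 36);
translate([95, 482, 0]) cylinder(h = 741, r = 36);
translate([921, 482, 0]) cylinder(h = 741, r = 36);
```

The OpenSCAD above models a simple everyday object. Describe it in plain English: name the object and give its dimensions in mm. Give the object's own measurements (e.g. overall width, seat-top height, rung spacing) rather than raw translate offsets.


A table: top 1016 mm (x) × 577 mm (y), 35 mm thick, upper face at z = 776 mm, on four round legs of 72 mm diameter, each leg's bounding box inset 59 mm from the nearest pair of top edges from z = 0 to the bottom of the top.
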